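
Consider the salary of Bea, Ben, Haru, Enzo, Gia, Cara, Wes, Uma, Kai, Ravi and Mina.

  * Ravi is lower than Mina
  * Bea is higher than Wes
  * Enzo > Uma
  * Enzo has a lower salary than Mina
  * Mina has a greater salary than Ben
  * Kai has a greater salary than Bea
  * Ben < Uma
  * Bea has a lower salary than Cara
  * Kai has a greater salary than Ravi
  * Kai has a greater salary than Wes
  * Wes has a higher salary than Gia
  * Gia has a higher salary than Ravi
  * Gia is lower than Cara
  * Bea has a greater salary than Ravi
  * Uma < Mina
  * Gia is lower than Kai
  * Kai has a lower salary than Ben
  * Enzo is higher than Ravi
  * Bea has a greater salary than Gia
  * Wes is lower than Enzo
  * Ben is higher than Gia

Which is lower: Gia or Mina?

Gia

Gia < Wes and Wes < Bea give Gia < Bea.
With Bea < Kai: Gia < Wes < Bea < Kai.
Then Kai < Ben extends the chain to Ben.
Then Ben < Uma extends the chain to Uma.
Then Uma < Enzo extends the chain to Enzo.
With Enzo < Mina: Gia < Wes < Bea < Kai < Ben < Uma < Enzo < Mina.
So Gia < Mina; Gia is the lower of the two.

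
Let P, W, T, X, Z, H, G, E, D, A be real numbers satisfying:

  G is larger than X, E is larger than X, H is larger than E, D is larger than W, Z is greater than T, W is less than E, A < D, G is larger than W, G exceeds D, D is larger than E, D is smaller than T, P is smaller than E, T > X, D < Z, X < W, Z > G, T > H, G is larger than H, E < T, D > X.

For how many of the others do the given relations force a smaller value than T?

From T the given relations immediately reach X, E, H, D.
From those, P, W, A — 7 in total.
Nothing else is reachable below T; 7 in all.

7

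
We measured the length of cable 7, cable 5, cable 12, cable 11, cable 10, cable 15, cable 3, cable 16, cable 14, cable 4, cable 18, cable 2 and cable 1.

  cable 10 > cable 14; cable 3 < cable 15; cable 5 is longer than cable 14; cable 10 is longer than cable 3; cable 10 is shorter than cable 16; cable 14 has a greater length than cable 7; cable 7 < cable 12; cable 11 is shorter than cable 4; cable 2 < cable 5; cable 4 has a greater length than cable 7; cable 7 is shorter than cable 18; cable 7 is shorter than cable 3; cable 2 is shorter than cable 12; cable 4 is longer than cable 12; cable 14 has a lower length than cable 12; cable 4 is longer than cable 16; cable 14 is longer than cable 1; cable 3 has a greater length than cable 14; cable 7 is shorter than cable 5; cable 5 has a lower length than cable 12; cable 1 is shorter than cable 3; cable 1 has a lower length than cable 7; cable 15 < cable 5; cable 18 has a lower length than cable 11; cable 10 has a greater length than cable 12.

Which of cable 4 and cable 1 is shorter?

cable 1

The relevant relations are cable 1 < cable 7; cable 7 < cable 14; cable 14 < cable 3; cable 3 < cable 15; cable 15 < cable 5; cable 5 < cable 12; cable 12 < cable 10; cable 10 < cable 16; cable 16 < cable 4.
Chaining these gives cable 1 < cable 7 < cable 14 < cable 3 < cable 15 < cable 5 < cable 12 < cable 10 < cable 16 < cable 4.
So cable 1 < cable 4; cable 1 is the shorter of the two.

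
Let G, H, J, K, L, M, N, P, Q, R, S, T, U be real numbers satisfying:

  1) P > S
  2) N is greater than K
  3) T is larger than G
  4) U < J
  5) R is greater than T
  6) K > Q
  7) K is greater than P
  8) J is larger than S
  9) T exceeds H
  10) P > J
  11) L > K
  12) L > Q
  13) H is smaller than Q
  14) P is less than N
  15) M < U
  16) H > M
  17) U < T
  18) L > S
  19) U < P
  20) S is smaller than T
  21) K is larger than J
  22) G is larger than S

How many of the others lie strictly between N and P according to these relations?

1

The relations place P below N. An element lies strictly between them when it is forced above P and also forced below N.
Above P: {K, L}. Below N: {S, M, H, Q, U, J, K}.
Intersection: {K} — 1.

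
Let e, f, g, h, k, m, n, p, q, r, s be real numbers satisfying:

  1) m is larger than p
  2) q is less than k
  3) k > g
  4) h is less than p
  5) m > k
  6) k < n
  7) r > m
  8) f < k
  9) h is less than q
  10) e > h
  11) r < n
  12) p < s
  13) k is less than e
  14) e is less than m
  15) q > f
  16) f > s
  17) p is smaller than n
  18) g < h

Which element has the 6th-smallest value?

The consecutive relations fix a unique order: g < h < p < s < f < q < k < e < m < r < n.
The 6th smallest is q.

q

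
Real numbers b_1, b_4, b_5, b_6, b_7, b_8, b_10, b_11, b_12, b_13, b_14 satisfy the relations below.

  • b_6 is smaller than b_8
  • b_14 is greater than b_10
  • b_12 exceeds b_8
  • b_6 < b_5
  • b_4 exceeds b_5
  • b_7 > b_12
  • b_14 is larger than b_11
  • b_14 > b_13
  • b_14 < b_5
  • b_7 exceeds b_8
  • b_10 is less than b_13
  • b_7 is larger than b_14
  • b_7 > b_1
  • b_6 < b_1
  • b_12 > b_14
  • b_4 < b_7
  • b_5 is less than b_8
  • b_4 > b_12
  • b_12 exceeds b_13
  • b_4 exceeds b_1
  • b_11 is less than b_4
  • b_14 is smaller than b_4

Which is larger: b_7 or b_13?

b_7

b_13 < b_14 and b_14 < b_5 give b_13 < b_5.
With b_5 < b_8: b_13 < b_14 < b_5 < b_8.
With b_8 < b_12: b_13 < b_14 < b_5 < b_8 < b_12.
Then b_12 < b_4 extends the chain to b_4.
Then b_4 < b_7 extends the chain to b_7.
So b_13 < b_7; b_7 is the larger of the two.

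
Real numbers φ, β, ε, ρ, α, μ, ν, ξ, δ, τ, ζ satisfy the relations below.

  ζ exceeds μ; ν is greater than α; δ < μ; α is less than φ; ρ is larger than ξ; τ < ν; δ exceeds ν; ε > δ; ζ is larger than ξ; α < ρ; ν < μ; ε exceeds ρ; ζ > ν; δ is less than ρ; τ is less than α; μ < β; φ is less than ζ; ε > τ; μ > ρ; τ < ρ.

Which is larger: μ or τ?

Link the given pairs in sequence: τ < α; α < ν; ν < δ; δ < ρ; ρ < μ.
Together: τ < α < ν < δ < ρ < μ.
So τ < μ; μ is the larger of the two.

μ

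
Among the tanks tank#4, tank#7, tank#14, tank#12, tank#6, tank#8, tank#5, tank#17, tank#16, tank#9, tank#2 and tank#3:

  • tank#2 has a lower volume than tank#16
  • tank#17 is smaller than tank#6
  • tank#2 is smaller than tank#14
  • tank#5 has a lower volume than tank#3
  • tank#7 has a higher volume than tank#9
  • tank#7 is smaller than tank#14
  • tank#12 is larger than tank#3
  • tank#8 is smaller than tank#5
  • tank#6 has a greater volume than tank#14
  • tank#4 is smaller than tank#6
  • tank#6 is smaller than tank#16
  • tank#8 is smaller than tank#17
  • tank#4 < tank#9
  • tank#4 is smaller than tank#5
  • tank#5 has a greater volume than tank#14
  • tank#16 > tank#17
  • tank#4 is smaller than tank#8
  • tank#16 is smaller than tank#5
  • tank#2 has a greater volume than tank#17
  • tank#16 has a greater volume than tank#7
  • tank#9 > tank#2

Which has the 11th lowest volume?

tank#3

The consecutive relations fix a unique order: tank#4 < tank#8 < tank#17 < tank#2 < tank#9 < tank#7 < tank#14 < tank#6 < tank#16 < tank#5 < tank#3 < tank#12.
The 11th smallest is tank#3.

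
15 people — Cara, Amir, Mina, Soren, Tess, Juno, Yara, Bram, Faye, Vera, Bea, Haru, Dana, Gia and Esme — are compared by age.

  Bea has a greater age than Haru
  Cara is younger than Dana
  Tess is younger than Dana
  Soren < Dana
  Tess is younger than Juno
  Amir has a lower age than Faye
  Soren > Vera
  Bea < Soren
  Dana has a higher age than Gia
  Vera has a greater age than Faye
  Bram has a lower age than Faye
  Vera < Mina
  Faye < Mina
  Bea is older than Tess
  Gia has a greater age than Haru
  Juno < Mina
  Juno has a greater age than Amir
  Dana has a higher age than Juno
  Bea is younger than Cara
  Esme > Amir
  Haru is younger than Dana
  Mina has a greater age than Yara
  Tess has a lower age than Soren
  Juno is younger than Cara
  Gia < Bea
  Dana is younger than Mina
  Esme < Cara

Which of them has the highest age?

Bram is not greatest since Bram < Faye; Amir is not greatest since Amir < Faye; Tess is not greatest since Tess < Soren; Haru is not greatest since Haru < Bea; Yara is not greatest since Yara < Mina; Esme is not greatest since Esme < Cara; Faye is not greatest since Faye < Mina; Juno is not greatest since Juno < Dana; Gia is not greatest since Gia < Bea; Vera is not greatest since Vera < Mina; Bea is not greatest since Bea < Cara; Soren is not greatest since Soren < Dana; Cara is not greatest since Cara < Dana; Dana is not greatest since Dana < Mina.
Only Mina has nothing above it, so Mina is the highest age.

Mina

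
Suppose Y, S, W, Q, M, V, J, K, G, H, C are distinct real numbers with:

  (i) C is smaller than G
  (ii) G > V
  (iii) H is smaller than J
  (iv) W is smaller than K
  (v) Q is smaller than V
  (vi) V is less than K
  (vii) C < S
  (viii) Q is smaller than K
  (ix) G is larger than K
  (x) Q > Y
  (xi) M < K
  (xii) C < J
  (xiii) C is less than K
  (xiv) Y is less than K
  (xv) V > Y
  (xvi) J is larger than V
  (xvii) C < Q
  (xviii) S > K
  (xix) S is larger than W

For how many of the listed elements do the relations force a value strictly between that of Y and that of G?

Chaining upward from Y reaches: Q, V, K, S, J.
Chaining downward from G reaches: M, W, C, Q, V, K.
Strictly between Y and G are those in both lists: Q, V, K — 3 elements.

3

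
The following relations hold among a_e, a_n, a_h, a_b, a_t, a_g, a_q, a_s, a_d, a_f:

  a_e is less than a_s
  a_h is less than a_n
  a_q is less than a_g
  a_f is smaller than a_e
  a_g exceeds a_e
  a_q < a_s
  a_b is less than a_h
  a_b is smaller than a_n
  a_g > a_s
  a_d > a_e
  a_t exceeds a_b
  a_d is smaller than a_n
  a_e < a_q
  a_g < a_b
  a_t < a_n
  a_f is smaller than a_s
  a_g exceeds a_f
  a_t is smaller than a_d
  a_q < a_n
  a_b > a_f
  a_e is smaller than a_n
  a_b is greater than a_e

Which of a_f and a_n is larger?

a_f < a_e and a_e < a_q give a_f < a_q.
Then a_q < a_g extends the chain to a_g.
Then a_g < a_b extends the chain to a_b.
With a_b < a_t: a_f < a_e < a_q < a_g < a_b < a_t.
Then a_t < a_d extends the chain to a_d.
Then a_d < a_n extends the chain to a_n.
So a_f < a_n; a_n is the larger of the two.

a_n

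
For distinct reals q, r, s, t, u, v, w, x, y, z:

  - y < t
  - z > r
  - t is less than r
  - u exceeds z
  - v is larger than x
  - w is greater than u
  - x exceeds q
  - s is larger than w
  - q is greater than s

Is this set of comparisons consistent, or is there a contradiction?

consistent

The single ordering y < t < r < z < u < w < s < q < x < v satisfies every listed relation, so no contradiction arises.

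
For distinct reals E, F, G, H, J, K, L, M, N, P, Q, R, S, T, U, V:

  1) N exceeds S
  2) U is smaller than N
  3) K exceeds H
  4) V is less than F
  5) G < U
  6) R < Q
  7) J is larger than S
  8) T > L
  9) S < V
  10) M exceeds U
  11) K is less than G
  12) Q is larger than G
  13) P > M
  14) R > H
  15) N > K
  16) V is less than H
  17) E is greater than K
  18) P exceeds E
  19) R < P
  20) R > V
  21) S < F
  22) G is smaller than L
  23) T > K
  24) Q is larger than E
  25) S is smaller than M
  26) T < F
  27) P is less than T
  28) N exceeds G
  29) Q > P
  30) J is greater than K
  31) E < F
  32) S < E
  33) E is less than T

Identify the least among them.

Chaining upward from S: directly above it, V, M, E, N, F, J; then H, R, P, Q, T; then K; then G; then U, L.
That covers every other element, and nothing is given below S, so S is the least.

S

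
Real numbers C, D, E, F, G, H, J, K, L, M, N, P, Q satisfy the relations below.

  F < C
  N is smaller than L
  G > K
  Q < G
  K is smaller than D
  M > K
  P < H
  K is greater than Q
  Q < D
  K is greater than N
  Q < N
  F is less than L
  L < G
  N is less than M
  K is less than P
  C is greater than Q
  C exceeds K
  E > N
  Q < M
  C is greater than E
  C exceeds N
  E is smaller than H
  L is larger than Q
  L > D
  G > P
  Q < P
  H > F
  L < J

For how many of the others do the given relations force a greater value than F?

5

The elements the relations force above F are L, C, J, H, G — no chain reaches any other.
That is 5.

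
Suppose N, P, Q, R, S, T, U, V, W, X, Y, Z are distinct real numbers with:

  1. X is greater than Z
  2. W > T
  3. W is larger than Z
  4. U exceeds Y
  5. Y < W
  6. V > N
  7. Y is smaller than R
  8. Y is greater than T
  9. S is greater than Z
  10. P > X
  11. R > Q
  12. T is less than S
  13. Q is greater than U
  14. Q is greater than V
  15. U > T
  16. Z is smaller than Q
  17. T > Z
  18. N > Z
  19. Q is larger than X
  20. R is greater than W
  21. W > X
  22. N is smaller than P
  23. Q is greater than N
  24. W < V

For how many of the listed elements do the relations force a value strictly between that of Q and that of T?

Chaining upward from T reaches: S, Y, W, U, V, R.
Chaining downward from Q reaches: Z, N, Y, X, W, U, V.
Strictly between T and Q are those in both lists: Y, W, U, V — 4 elements.

4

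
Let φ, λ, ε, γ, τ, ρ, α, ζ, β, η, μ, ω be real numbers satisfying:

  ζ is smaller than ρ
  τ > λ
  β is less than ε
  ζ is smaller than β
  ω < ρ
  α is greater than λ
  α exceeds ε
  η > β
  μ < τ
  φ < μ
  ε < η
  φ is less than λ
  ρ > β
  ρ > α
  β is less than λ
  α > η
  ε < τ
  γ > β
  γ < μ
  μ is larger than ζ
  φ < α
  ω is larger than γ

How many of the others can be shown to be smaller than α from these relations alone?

The elements the relations force below α are ζ, φ, β, ε, η, λ — no chain reaches any other.
That is 6.

6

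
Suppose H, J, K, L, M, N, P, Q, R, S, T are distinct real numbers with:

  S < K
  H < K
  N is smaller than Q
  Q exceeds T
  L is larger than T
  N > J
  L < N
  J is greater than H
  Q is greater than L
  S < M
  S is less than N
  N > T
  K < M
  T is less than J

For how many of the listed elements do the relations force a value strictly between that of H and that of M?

1

The relations place H below M. An element lies strictly between them when it is forced above H and also forced below M.
Above H: {J, K, N, Q}. Below M: {S, K}.
Intersection: {K} — 1.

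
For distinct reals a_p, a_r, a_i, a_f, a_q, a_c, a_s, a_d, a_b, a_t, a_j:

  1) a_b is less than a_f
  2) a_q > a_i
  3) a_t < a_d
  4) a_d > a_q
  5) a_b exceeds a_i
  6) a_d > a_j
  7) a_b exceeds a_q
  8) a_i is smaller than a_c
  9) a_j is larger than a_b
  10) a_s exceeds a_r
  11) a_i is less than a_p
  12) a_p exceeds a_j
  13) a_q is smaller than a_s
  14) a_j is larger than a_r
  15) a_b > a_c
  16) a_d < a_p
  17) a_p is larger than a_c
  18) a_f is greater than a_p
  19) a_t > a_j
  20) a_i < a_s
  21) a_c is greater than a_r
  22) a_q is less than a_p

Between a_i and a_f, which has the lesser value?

a_i

a_i < a_b and a_b < a_j give a_i < a_j.
With a_j < a_t: a_i < a_b < a_j < a_t.
With a_t < a_d: a_i < a_b < a_j < a_t < a_d.
Then a_d < a_p extends the chain to a_p.
With a_p < a_f: a_i < a_b < a_j < a_t < a_d < a_p < a_f.
So a_i < a_f; a_i is the smaller of the two.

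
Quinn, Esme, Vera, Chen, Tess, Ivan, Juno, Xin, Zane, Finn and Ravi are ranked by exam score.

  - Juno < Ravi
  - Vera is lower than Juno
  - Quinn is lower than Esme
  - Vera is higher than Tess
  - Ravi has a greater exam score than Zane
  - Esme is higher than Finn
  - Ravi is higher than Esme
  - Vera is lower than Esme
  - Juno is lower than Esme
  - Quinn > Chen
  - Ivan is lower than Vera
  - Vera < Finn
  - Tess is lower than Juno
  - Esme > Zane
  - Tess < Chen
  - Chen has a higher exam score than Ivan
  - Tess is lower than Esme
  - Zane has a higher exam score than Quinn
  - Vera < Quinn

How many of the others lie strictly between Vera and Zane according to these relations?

1

Chaining upward from Vera reaches: Juno, Finn, Quinn, Esme, Ravi.
Chaining downward from Zane reaches: Ivan, Tess, Chen, Quinn.
Strictly between Vera and Zane are those in both lists: Quinn — 1 element.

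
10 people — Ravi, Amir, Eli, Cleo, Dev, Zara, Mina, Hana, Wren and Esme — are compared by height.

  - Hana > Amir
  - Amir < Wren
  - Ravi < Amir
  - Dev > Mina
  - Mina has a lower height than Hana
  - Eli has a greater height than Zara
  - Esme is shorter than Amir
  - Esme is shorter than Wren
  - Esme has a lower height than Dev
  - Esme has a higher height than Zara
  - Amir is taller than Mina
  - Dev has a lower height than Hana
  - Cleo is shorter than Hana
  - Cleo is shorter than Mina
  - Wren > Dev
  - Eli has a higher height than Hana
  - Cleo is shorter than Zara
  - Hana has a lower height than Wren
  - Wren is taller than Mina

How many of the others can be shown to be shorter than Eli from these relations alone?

8

From Eli the given relations immediately reach Zara, Hana.
From those, Cleo, Mina, Dev, Amir — 6 in total.
From those, Esme, Ravi — 8 in total.
Nothing else is reachable below Eli; 8 in all.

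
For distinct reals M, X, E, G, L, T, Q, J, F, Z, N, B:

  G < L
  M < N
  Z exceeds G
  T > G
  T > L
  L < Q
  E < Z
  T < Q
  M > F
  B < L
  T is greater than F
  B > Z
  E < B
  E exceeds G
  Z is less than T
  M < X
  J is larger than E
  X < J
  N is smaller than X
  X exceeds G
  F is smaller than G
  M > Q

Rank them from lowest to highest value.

Each adjacent pair is fixed by a given relation: F < G; G < E; E < Z; Z < B; B < L; L < T; T < Q; Q < M; M < N; N < X; X < J. Chaining them end to end gives the full order.

F < G < E < Z < B < L < T < Q < M < N < X < J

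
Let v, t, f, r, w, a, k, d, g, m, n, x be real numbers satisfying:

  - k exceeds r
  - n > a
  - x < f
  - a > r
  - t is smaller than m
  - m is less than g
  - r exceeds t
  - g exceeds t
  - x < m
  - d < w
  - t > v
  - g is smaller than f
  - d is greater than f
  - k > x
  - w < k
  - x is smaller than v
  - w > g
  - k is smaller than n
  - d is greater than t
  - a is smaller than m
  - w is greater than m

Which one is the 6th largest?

Chaining the given pairs: x < v < t < r < a < m < g < f < d < w < k < n.
The 6th largest is g.

g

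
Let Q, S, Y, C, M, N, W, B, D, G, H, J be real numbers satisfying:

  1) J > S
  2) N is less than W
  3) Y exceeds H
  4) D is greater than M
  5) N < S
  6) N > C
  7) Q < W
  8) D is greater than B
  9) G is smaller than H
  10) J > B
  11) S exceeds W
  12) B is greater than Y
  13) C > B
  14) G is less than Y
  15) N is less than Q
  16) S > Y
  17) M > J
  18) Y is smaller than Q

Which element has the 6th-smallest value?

N

Chaining the given pairs: G < H < Y < B < C < N < Q < W < S < J < M < D.
Counting 6 from the smallest end gives N.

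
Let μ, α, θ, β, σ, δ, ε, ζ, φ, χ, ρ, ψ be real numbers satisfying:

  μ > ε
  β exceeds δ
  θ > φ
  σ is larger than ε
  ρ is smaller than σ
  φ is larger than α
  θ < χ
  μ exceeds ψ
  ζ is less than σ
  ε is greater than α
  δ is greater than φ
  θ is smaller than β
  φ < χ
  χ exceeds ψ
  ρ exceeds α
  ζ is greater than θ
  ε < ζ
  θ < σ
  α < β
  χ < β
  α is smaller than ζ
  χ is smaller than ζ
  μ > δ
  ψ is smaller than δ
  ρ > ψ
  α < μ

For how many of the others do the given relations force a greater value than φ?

7

The elements the relations force above φ are θ, χ, δ, ζ, μ, β, σ — no chain reaches any other.
That is 7.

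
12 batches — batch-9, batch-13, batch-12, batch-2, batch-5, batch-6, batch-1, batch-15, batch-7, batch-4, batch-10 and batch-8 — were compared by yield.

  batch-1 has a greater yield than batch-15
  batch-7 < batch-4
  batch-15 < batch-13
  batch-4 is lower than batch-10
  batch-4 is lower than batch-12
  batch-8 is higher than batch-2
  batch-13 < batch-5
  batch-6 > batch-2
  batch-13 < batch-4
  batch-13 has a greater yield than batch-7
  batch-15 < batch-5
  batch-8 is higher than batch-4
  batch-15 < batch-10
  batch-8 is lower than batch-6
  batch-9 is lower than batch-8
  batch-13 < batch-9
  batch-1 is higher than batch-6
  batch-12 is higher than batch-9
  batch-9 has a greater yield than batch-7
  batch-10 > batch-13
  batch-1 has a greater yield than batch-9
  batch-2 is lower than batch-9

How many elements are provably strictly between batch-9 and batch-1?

2

Chaining upward from batch-9 reaches: batch-12, batch-8, batch-6.
Chaining downward from batch-1 reaches: batch-2, batch-15, batch-7, batch-13, batch-4, batch-8, batch-6.
Strictly between batch-9 and batch-1 are those in both lists: batch-8, batch-6 — 2 elements.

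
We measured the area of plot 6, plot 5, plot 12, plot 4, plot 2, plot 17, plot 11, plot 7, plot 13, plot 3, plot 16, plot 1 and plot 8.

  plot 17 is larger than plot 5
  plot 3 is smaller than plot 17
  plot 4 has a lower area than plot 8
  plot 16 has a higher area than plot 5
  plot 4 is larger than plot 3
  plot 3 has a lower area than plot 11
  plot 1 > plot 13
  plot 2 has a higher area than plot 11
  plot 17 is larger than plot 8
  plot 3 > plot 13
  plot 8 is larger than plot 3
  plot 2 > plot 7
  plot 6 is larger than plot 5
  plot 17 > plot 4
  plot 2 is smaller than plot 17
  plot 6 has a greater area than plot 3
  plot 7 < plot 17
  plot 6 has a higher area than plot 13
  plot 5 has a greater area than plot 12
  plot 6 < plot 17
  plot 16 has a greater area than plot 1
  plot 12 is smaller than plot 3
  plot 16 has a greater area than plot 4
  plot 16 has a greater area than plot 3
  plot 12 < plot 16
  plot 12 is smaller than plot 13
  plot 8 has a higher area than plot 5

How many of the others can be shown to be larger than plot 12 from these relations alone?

From plot 12 the given relations immediately reach plot 13, plot 5, plot 3, plot 16.
From those, plot 1, plot 6, plot 4, plot 8, plot 11, plot 17 — 10 in total.
From those, plot 2 — 11 in total.
No other element is forced above plot 12 by the given relations, so the count is 11.

11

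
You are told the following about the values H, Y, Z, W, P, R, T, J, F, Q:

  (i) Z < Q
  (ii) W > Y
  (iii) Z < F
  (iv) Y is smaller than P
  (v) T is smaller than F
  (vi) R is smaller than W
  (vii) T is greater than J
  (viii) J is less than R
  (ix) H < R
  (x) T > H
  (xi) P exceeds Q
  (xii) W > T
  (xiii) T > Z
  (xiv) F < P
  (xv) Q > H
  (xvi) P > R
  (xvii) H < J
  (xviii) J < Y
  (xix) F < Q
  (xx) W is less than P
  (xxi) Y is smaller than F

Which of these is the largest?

P

Z is not greatest since Z < F; H is not greatest since H < R; J is not greatest since J < T; Y is not greatest since Y < P; T is not greatest since T < F; F is not greatest since F < Q; R is not greatest since R < W; Q is not greatest since Q < P; W is not greatest since W < P.
Only P has nothing above it, so P is the largest.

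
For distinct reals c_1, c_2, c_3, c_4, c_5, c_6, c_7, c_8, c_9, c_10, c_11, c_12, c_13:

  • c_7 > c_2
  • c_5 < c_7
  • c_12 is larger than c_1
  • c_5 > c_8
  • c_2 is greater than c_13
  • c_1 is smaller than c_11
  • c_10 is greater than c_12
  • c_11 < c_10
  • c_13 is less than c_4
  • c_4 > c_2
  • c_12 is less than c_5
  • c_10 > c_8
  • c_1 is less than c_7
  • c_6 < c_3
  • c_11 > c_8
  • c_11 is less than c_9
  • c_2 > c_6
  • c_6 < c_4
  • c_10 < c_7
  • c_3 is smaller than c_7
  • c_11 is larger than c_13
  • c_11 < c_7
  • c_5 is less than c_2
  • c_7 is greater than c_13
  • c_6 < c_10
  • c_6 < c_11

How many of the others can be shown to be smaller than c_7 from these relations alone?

10

From c_7 the given relations immediately reach c_1, c_13, c_11, c_5, c_2, c_3, c_10.
From those, c_6, c_8, c_12 — 10 in total.
Nothing else is reachable below c_7; 10 in all.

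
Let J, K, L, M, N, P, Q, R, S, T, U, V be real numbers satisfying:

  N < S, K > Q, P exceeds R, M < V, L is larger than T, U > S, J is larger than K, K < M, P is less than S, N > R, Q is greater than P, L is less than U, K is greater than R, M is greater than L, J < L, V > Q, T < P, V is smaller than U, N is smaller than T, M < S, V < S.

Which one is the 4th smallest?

P

Piecing the relations together gives one ordering: R < N < T < P < Q < K < J < L < M < V < S < U.
The 4th smallest is P.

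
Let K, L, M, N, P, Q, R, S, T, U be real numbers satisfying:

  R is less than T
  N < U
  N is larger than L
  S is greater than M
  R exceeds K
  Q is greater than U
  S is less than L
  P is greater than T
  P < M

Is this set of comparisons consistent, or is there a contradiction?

Every relation is compatible with K < R < T < P < M < S < L < N < U < Q; the set is consistent.

consistent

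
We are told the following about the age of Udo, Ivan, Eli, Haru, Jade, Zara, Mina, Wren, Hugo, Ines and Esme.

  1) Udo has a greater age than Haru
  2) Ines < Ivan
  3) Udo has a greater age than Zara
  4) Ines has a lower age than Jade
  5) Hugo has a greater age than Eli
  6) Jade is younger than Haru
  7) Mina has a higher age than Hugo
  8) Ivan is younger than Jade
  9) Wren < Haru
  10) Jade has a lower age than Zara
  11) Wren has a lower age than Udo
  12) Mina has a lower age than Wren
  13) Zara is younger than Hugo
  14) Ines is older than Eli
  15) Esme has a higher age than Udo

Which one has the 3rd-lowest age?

Ivan

Piecing the relations together gives one ordering: Eli < Ines < Ivan < Jade < Zara < Hugo < Mina < Wren < Haru < Udo < Esme.
The 3rd smallest is Ivan.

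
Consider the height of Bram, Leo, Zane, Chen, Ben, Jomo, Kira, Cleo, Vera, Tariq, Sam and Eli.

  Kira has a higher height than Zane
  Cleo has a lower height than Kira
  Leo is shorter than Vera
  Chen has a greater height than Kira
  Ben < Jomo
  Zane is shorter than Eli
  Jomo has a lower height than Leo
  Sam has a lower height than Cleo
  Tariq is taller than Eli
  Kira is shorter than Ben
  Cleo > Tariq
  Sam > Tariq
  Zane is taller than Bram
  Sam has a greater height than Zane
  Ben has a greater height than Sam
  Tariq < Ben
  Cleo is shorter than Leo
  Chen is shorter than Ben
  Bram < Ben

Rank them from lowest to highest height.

Bram < Zane < Eli < Tariq < Sam < Cleo < Kira < Chen < Ben < Jomo < Leo < Vera

Each adjacent pair is fixed by a given relation: Bram < Zane; Zane < Eli; Eli < Tariq; Tariq < Sam; Sam < Cleo; Cleo < Kira; Kira < Chen; Chen < Ben; Ben < Jomo; Jomo < Leo; Leo < Vera. Chaining them end to end gives the full order.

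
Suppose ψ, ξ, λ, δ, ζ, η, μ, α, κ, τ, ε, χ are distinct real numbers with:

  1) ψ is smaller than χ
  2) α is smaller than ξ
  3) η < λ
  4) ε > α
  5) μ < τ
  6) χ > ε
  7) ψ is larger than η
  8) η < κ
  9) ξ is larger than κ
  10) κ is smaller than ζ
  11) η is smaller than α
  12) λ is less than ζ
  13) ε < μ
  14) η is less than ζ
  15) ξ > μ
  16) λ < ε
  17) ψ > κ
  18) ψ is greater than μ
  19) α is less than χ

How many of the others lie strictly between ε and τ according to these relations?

Chaining upward from ε reaches: μ, ψ, χ, ξ.
Chaining downward from τ reaches: η, α, λ, μ.
Strictly between ε and τ are those in both lists: μ — 1 element.

1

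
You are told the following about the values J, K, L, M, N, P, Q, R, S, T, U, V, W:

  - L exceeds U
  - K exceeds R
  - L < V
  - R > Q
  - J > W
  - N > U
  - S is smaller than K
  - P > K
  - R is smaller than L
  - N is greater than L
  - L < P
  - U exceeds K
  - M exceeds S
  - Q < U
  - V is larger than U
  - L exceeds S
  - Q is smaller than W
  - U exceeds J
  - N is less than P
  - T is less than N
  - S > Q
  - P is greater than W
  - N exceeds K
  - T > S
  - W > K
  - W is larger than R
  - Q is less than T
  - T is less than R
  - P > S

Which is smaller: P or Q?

Q

Following the relations from Q: Q < S < T < R < K < W < J < U < L < N < P.
So Q < P; Q is the smaller of the two.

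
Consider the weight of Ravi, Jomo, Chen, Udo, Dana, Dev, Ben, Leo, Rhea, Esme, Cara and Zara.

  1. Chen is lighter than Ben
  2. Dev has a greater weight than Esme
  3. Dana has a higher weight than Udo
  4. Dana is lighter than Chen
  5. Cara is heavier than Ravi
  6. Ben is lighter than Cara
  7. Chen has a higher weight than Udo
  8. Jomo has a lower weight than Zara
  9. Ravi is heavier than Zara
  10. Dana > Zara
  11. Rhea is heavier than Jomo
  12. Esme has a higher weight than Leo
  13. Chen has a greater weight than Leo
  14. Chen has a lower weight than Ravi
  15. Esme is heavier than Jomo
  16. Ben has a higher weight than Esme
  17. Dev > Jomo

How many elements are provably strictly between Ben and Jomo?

The relations place Jomo below Ben. An element lies strictly between them when it is forced above Jomo and also forced below Ben.
Above Jomo: {Zara, Esme, Dana, Rhea, Chen, Dev, Ravi, Cara}. Below Ben: {Leo, Udo, Zara, Esme, Dana, Chen}.
Intersection: {Zara, Esme, Dana, Chen} — 4.

4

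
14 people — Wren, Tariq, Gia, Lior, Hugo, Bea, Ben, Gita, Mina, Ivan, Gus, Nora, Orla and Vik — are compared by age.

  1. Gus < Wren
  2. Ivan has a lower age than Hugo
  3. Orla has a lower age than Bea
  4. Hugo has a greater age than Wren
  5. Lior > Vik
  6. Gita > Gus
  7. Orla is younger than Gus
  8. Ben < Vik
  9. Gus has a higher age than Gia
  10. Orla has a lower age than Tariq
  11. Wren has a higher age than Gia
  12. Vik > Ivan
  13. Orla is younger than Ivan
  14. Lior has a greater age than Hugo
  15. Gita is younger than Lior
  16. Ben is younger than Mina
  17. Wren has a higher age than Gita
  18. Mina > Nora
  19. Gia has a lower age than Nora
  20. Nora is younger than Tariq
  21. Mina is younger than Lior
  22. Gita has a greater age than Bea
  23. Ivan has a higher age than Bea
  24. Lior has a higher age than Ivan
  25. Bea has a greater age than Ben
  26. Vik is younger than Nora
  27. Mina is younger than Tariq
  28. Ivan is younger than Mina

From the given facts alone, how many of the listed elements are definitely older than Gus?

The elements the relations force above Gus are Gita, Wren, Hugo, Lior — no chain reaches any other.
That is 4.

4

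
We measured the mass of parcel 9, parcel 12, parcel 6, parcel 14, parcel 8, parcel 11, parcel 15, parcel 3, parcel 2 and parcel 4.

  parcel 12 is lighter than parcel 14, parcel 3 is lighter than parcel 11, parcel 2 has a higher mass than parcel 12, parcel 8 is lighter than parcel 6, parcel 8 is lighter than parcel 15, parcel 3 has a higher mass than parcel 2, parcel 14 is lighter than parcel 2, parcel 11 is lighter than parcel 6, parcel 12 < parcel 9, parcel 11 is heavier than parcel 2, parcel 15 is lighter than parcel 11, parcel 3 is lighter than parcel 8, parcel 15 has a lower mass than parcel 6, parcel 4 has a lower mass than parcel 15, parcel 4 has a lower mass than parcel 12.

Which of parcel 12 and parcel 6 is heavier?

parcel 6

parcel 12 < parcel 14 and parcel 14 < parcel 2 give parcel 12 < parcel 2.
Then parcel 2 < parcel 3 extends the chain to parcel 3.
With parcel 3 < parcel 8: parcel 12 < parcel 14 < parcel 2 < parcel 3 < parcel 8.
With parcel 8 < parcel 15: parcel 12 < parcel 14 < parcel 2 < parcel 3 < parcel 8 < parcel 15.
Then parcel 15 < parcel 11 extends the chain to parcel 11.
Then parcel 11 < parcel 6 extends the chain to parcel 6.
So parcel 12 < parcel 6; parcel 6 is the heavier of the two.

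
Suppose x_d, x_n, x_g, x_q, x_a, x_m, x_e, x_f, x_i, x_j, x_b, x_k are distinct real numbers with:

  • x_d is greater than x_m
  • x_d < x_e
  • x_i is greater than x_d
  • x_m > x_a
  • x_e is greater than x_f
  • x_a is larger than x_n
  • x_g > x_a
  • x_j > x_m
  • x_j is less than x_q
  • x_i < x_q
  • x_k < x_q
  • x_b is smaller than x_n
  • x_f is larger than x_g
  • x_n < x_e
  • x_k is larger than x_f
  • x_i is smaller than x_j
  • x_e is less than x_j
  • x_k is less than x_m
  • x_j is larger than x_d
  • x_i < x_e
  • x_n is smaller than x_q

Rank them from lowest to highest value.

The consecutive links are each given: x_b < x_n; x_n < x_a; x_a < x_g; x_g < x_f; x_f < x_k; x_k < x_m; x_m < x_d; x_d < x_i; x_i < x_e; x_e < x_j; x_j < x_q.

x_b < x_n < x_a < x_g < x_f < x_k < x_m < x_d < x_i < x_e < x_j < x_q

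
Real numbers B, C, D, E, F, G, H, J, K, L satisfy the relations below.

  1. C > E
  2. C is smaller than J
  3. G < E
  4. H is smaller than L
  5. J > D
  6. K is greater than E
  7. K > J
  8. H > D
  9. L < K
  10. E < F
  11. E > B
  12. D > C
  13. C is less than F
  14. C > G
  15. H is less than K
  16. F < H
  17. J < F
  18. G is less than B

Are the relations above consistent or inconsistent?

consistent

Every relation is compatible with G < B < E < C < D < J < F < H < L < K; the set is consistent.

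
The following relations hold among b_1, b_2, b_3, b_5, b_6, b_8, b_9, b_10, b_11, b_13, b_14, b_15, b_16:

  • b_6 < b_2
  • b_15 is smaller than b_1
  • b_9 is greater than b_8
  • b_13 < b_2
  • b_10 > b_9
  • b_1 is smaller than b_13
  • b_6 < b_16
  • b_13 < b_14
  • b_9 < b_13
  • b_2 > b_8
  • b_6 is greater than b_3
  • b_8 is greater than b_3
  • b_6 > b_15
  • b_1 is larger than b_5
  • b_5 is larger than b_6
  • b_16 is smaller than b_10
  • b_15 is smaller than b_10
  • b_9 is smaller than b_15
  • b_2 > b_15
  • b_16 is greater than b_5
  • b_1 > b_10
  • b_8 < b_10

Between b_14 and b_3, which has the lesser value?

b_3

The relevant relations are b_3 < b_8; b_8 < b_9; b_9 < b_15; b_15 < b_6; b_6 < b_5; b_5 < b_16; b_16 < b_10; b_10 < b_1; b_1 < b_13; b_13 < b_14.
Together: b_3 < b_8 < b_9 < b_15 < b_6 < b_5 < b_16 < b_10 < b_1 < b_13 < b_14.
So b_3 < b_14; b_3 is the smaller of the two.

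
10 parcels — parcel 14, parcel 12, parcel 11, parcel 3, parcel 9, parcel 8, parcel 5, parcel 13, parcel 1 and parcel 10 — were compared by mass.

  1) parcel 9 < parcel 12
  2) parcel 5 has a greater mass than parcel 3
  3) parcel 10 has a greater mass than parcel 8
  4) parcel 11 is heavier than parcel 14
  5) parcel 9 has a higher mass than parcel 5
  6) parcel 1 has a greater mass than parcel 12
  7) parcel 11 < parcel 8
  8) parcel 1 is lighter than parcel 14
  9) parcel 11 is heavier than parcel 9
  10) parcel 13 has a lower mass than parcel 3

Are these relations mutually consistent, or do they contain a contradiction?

The single ordering parcel 13 < parcel 3 < parcel 5 < parcel 9 < parcel 12 < parcel 1 < parcel 14 < parcel 11 < parcel 8 < parcel 10 satisfies every listed relation, so no contradiction arises.

consistent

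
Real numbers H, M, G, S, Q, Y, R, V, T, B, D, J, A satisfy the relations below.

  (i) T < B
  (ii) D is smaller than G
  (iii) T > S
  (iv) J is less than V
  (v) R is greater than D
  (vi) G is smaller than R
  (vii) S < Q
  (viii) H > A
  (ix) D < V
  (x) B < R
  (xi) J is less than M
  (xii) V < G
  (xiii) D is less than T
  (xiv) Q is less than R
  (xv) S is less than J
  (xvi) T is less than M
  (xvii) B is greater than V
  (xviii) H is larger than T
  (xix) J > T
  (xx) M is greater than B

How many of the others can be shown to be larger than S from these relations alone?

Directly above S: T, J, Q.
One step further: H, V, B, M, R (8 so far).
One step further: G (9 so far).
No other element is forced above S by the given relations, so the count is 9.

9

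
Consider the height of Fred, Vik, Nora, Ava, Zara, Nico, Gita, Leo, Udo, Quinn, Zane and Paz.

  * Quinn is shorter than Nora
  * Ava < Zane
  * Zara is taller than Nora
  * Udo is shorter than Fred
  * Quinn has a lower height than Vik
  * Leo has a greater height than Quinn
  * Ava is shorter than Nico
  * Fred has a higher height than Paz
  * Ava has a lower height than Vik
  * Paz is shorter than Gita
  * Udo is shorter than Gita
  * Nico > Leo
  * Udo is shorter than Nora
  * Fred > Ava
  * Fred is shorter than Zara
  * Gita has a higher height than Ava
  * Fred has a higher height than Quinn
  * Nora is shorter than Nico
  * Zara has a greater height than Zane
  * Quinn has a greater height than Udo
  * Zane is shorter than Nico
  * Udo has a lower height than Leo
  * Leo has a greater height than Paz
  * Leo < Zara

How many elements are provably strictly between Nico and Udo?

3

The relations place Udo below Nico. An element lies strictly between them when it is forced above Udo and also forced below Nico.
Above Udo: {Quinn, Gita, Fred, Nora, Leo, Vik, Zara}. Below Nico: {Quinn, Ava, Paz, Nora, Zane, Leo}.
Intersection: {Quinn, Nora, Leo} — 3.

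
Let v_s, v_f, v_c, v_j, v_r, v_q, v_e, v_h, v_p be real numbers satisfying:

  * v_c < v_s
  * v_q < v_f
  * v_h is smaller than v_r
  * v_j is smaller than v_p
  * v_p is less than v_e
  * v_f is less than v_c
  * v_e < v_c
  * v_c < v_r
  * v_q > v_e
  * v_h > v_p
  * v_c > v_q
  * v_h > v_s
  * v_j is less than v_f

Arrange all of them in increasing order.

v_j < v_p < v_e < v_q < v_f < v_c < v_s < v_h < v_r

The consecutive links are each given: v_j < v_p; v_p < v_e; v_e < v_q; v_q < v_f; v_f < v_c; v_c < v_s; v_s < v_h; v_h < v_r.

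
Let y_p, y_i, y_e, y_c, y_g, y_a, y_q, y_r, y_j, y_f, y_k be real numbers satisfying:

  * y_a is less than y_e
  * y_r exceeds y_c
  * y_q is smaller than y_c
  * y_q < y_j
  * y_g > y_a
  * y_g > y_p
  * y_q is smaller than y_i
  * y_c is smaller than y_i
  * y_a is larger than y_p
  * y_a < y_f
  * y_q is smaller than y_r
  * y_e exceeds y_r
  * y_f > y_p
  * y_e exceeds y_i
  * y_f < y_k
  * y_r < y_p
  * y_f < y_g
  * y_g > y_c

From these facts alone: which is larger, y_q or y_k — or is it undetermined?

y_q < y_c and y_c < y_r give y_q < y_r.
With y_r < y_p: y_q < y_c < y_r < y_p.
Then y_p < y_a extends the chain to y_a.
With y_a < y_f: y_q < y_c < y_r < y_p < y_a < y_f.
With y_f < y_k: y_q < y_c < y_r < y_p < y_a < y_f < y_k.
So y_k is larger.

y_k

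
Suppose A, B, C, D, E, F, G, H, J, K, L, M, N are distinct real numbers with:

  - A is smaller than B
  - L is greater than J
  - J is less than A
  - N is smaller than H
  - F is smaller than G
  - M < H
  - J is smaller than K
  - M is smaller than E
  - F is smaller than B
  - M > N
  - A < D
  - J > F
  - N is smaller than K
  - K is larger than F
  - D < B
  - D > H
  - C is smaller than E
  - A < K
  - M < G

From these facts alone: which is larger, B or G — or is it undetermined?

undetermined

Following every chain through G: below G we get F, N, M.
B is not reached, and no chain runs the other way from B to G.
So the given relations leave the order of G and B undetermined.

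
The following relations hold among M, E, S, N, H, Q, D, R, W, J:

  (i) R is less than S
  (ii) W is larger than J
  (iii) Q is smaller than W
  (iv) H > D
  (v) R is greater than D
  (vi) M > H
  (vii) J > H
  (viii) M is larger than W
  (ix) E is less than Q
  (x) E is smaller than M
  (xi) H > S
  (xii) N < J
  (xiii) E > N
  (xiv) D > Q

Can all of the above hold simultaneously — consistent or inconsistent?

consistent

Every relation is compatible with N < E < Q < D < R < S < H < J < W < M; the set is consistent.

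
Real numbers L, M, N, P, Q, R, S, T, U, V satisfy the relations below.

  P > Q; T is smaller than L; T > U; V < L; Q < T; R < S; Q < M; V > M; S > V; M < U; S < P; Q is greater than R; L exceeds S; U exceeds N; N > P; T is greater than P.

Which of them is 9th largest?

Chaining the given pairs: R < Q < M < V < S < P < N < U < T < L.
Counting 9 from the largest end gives Q.

Q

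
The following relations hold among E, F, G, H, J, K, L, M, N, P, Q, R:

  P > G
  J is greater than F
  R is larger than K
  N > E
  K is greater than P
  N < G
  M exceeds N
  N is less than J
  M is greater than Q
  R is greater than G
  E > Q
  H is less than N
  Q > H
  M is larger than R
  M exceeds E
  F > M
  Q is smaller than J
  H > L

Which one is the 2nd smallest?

Chaining the given pairs: L < H < Q < E < N < G < P < K < R < M < F < J.
Counting 2 from the smallest end gives H.

H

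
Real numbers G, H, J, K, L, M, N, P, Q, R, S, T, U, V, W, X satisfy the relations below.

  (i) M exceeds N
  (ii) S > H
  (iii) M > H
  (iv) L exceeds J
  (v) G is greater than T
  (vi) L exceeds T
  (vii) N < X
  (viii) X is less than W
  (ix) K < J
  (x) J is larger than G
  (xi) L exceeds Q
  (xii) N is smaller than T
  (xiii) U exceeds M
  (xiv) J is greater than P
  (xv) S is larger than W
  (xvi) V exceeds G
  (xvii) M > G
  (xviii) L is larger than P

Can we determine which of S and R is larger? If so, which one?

Following every chain through R: nothing is chained to R.
S is not reached, and no chain runs the other way from S to R.
So the given relations leave the order of R and S undetermined.

undetermined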